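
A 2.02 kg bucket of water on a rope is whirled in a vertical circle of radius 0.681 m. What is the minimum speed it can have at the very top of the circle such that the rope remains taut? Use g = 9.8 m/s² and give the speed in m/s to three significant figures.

2.58 m/s

At the top, both weight mg and T point toward the centre: T + mg = mv²/r.
At minimum speed T → 0, so mg = mv_min²/r ⇒ v_min = √(g r) = √(9.8 × 0.681) = 2.583 m/s.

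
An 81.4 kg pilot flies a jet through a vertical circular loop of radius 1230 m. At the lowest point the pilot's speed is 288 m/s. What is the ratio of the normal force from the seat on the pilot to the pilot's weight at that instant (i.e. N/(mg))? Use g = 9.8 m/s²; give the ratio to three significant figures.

7.88

At the bottom, N − mg = mv²/r, so N = m(v²/r + g) and N/(mg) = v²/(rg) + 1 = (288)²/(1230 × 9.8) + 1 = 6.881 + 1 = 7.881.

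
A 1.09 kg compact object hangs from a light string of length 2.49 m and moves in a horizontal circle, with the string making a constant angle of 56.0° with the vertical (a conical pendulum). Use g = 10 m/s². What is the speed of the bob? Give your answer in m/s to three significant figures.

5.53 m/s

The radius of the circle is r = L sinθ = 2.49 × sin 56.0° = 2.064 m.
Horizontally T sinθ = mv²/r and vertically T cosθ = mg, so tanθ = v²/(rg).
v = √(r g tanθ) = √(2.064 × 10.0 × 1.483) = √30.60 = 5.532 m/s.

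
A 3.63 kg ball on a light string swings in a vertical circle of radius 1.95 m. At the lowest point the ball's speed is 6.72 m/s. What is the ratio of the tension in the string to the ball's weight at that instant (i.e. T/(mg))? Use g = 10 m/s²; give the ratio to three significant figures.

3.32

At the bottom, T − mg = mv²/r, so T = m(v²/r + g) and T/(mg) = v²/(rg) + 1 = (6.72)²/(1.95 × 10.0) + 1 = 2.316 + 1 = 3.316.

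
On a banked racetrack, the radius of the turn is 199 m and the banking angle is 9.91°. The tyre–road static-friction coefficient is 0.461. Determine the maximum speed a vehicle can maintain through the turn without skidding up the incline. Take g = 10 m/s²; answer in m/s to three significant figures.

37.1 m/s

At the maximum speed, friction acts down the slope at its limiting value f = μN. Radially (horizontal, toward centre): N sinθ + μN cosθ = mv²/r. Vertically: N cosθ − μN sinθ = mg.
Dividing: v² = r g (sinθ + μcosθ)/(cosθ − μsinθ).
sinθ + μcosθ = 0.1721 + 0.461×0.9851 = 0.6262; cosθ − μsinθ = 0.9851 − 0.461×0.1721 = 0.9057.
v² = 199 × 10.0 × 0.6262/0.9057 = 1376 m²/s², so v = 37.09 m/s.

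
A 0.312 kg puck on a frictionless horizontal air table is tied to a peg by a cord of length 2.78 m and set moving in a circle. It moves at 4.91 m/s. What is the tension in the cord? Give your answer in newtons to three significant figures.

The tension is the only horizontal force, so it supplies the full centripetal force: T = m v²/r = 0.312 × (4.910)²/2.78 = 0.312 × 24.11/2.78 = 2.706 N.

2.71 N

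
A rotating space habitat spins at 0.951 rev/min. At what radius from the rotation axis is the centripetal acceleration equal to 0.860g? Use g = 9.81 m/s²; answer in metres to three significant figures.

851 m

ω = 0.951 rev/min × 2π/60 = 0.09959 rad/s.
a_c = ω²r = 0.860g ⇒ r = 0.860 × 9.81 / (0.09959)² = 8.437/0.009918 = 850.6 m.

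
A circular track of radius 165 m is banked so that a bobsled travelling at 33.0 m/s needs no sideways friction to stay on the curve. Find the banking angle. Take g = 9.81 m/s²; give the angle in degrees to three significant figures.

33.9°

For a frictionless banked turn: horizontally N sinθ = mv²/r and vertically N cosθ = mg.
Dividing: tanθ = v²/(r g) = (33.0)²/(165 × 9.81) = 1089/1619 = 0.6728.
θ = arctan(0.6728) = 33.93°.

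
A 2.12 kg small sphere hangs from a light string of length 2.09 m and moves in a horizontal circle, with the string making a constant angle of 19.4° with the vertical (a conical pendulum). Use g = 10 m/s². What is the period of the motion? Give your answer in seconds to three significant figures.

2.79 s

r = L sinθ = 0.6942 m. From T sinθ = mω²r and T cosθ = mg: tanθ = ω²r/g, so ω² = g tanθ / r = g/(L cosθ).
ω = √(g/(L cosθ)) = √(10.0/(2.09 × 0.9432)) = √5.073 = 2.252 rad/s.
Period = 2π/ω = 2.790 s.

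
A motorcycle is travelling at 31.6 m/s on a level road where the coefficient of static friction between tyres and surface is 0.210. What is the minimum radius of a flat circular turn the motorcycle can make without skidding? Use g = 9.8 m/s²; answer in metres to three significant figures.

485 m

At the limit, μ_s m g = m v²/r, so r_min = v²/(μ_s g) = (31.6)²/(0.210 × 9.8) = 998.6/2.058 = 485.2 m.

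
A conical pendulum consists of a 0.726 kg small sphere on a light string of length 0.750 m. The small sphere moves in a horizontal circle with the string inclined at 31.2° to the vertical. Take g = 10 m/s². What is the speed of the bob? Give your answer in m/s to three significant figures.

1.53 m/s

The radius of the circle is r = L sinθ = 0.750 × sin 31.2° = 0.3885 m.
Horizontally T sinθ = mv²/r and vertically T cosθ = mg, so tanθ = v²/(rg).
v = √(r g tanθ) = √(0.3885 × 10.0 × 0.6056) = √2.353 = 1.534 m/s.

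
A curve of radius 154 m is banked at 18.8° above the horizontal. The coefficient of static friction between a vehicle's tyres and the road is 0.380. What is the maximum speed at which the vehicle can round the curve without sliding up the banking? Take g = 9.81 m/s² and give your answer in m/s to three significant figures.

35.4 m/s

At the maximum speed, friction acts down the slope at its limiting value f = μN. Radially (horizontal, toward centre): N sinθ + μN cosθ = mv²/r. Vertically: N cosθ − μN sinθ = mg.
Dividing: v² = r g (sinθ + μcosθ)/(cosθ − μsinθ).
sinθ + μcosθ = 0.3223 + 0.380×0.9466 = 0.6820; cosθ − μsinθ = 0.9466 − 0.380×0.3223 = 0.8242.
v² = 154 × 9.81 × 0.6820/0.8242 = 1250 m²/s², so v = 35.36 m/s.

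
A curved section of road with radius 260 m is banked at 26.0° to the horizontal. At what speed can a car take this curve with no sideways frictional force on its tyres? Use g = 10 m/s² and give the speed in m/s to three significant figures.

On a frictionless banked curve, N sinθ = mv²/r and N cosθ = mg, so tanθ = v²/(rg).
v = √(r g tanθ) = √(260 × 10.0 × tan 26.0°) = √(260 × 10.0 × 0.4877) = √1268 = 35.61 m/s.

35.6 m/s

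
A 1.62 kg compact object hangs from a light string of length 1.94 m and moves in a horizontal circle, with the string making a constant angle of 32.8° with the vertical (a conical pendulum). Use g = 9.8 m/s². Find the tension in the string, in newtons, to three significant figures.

18.9 N

Vertically the bob has no acceleration, so T cosθ = mg.
T = mg/cosθ = 1.62 × 9.8 / cos 32.8° = 15.88/0.8406 = 18.89 N.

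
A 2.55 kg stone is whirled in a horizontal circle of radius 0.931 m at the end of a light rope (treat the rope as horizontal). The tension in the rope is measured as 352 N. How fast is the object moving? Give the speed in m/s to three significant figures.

11.3 m/s

T = m v²/r ⇒ v = √(T r / m) = √(352 × 0.931 / 2.55) = √128.5 = 11.34 m/s.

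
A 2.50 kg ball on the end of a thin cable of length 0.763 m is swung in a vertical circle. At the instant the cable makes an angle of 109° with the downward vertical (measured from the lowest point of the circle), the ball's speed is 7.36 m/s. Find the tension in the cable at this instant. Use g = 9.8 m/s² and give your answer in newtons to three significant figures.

Take the radial direction toward the centre of the circle as positive. The component of the weight along the string toward the centre is −mg cos φ (φ measured from the bottom), so Newton's second law along the string gives T − mg cos φ = m v²/r.
cos 109° = -0.3256, so T = m(v²/r + g cos φ) = 2.50 × ((7.36)²/0.763 + 9.8 × -0.3256) = 2.50 × (71.00 + (-3.191)) = 2.50 × 67.80 = 169.5 N.

170 N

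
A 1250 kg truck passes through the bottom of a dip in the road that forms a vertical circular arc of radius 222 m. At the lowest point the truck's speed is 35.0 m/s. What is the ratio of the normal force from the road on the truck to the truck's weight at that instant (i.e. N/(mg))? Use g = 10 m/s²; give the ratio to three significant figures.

At the bottom, N − mg = mv²/r, so N = m(v²/r + g) and N/(mg) = v²/(rg) + 1 = (35.0)²/(222 × 10.0) + 1 = 0.5518 + 1 = 1.552.

1.55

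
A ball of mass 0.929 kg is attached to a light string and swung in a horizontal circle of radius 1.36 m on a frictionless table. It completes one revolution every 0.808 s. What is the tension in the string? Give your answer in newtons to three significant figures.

76.4 N

v = 2πr/T = 2π × 1.36/0.808 = 10.58 m/s.
The tension is the only horizontal force, so it supplies the full centripetal force: T = m v²/r = 0.929 × (10.58)²/1.36 = 0.929 × 111.8/1.36 = 76.40 N.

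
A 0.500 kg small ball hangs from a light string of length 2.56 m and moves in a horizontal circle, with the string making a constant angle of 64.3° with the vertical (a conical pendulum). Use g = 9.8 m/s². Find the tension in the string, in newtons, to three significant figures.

Vertically the bob has no acceleration, so T cosθ = mg.
T = mg/cosθ = 0.500 × 9.8 / cos 64.3° = 4.900/0.4337 = 11.30 N.

11.3 N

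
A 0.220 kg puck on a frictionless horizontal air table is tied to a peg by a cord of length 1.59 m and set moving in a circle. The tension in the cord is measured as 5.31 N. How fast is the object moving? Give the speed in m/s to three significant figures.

6.19 m/s

T = m v²/r ⇒ v = √(T r / m) = √(5.31 × 1.59 / 0.220) = √38.38 = 6.195 m/s.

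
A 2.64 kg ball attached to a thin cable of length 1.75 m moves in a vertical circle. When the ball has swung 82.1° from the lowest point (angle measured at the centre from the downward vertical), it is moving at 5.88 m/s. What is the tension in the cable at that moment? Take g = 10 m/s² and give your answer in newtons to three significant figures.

Take the radial direction toward the centre of the circle as positive. The component of the weight along the string toward the centre is −mg cos φ (φ measured from the bottom), so Newton's second law along the string gives T − mg cos φ = m v²/r.
cos 82.1° = 0.1374, so T = m(v²/r + g cos φ) = 2.64 × ((5.88)²/1.75 + 10.0 × 0.1374) = 2.64 × (19.76 + (1.374)) = 2.64 × 21.13 = 55.79 N.

55.8 N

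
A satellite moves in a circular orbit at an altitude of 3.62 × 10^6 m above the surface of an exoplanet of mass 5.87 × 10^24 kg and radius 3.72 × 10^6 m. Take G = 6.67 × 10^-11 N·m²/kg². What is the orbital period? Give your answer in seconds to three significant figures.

r = R + h = 3.72 × 10^6 + 3.62 × 10^6 = 7.340 × 10^6 m. Gravity provides the centripetal force: G M m / r² = m v² / r ⇒ v = √(GM/r) = 7304 m/s.
T = 2πr/v = 2π × 7.340 × 10^6 / 7304 = 6315 s.

6310 s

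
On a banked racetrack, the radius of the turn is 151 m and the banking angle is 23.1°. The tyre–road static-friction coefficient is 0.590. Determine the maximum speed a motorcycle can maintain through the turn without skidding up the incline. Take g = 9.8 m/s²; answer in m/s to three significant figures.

44.8 m/s

At the maximum speed, friction acts down the slope at its limiting value f = μN. Radially (horizontal, toward centre): N sinθ + μN cosθ = mv²/r. Vertically: N cosθ − μN sinθ = mg.
Dividing: v² = r g (sinθ + μcosθ)/(cosθ − μsinθ).
sinθ + μcosθ = 0.3923 + 0.590×0.9198 = 0.9350; cosθ − μsinθ = 0.9198 − 0.590×0.3923 = 0.6883.
v² = 151 × 9.8 × 0.9350/0.6883 = 2010 m²/s², so v = 44.83 m/s.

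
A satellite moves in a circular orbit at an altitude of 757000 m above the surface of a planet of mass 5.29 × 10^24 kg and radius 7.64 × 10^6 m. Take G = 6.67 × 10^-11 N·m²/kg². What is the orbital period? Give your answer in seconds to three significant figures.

8140 s

r = R + h = 7.64 × 10^6 + 757000 = 8.397 × 10^6 m. Gravity provides the centripetal force: G M m / r² = m v² / r ⇒ v = √(GM/r) = 6482 m/s.
T = 2πr/v = 2π × 8.397 × 10^6 / 6482 = 8139 s.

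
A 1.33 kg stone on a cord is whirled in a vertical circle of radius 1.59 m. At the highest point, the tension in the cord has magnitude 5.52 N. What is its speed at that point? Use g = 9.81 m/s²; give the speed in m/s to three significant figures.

4.71 m/s

At the top, T + mg = mv²/r, so v = √(r(T/m + g)) = √(1.59 × (5.52/1.33 + 9.81)) = √(1.59 × 13.96) = √22.20 = 4.711 m/s.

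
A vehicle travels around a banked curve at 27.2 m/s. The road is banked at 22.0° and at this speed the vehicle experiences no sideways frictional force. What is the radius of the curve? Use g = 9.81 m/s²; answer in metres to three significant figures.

Frictionless banking: tanθ = v²/(rg), so r = v²/(g tanθ).
r = (27.2)²/(9.81 × tan 22.0°) = 739.8/(9.81 × 0.4040) = 739.8/3.963 = 186.7 m.

187 m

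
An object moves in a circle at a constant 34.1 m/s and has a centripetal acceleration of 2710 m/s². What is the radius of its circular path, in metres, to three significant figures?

a_c = v²/r ⇒ r = v²/a_c = (34.1)²/2710 = 1163/2710 = 0.4291 m.

0.429 m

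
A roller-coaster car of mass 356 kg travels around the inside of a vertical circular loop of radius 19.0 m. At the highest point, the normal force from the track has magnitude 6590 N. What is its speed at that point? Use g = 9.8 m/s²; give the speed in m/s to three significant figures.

23.2 m/s

At the top, N + mg = mv²/r, so v = √(r(N/m + g)) = √(19.0 × (6590/356 + 9.8)) = √(19.0 × 28.31) = √537.9 = 23.19 m/s.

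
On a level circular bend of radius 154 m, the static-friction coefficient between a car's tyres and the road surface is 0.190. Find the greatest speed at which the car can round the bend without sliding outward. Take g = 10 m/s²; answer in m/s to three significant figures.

17.1 m/s

Friction provides the centripetal force on a flat curve. At maximum speed it is at its limiting value: μ_s m g = m v²/r.
Mass cancels: v_max = √(μ_s g r) = √(0.190 × 10.0 × 154) = √292.6 = 17.11 m/s.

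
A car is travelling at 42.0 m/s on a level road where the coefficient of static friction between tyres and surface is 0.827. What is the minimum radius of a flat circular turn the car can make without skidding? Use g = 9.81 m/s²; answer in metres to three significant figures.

217 m

At the limit, μ_s m g = m v²/r, so r_min = v²/(μ_s g) = (42.0)²/(0.827 × 9.81) = 1764/8.113 = 217.4 m.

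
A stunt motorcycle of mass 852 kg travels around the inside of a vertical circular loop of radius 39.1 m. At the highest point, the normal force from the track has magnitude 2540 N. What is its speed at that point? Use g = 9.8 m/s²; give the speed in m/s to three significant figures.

22.4 m/s

At the top, N + mg = mv²/r, so v = √(r(N/m + g)) = √(39.1 × (2540/852 + 9.8)) = √(39.1 × 12.78) = √499.7 = 22.35 m/s.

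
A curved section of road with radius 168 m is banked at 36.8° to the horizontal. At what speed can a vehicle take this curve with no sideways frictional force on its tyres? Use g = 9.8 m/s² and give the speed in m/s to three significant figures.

On a frictionless banked curve, N sinθ = mv²/r and N cosθ = mg, so tanθ = v²/(rg).
v = √(r g tanθ) = √(168 × 9.8 × tan 36.8°) = √(168 × 9.8 × 0.7481) = √1232 = 35.10 m/s.

35.1 m/s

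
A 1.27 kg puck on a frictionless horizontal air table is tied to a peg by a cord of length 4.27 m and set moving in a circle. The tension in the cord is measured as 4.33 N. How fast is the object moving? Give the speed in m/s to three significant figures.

T = m v²/r ⇒ v = √(T r / m) = √(4.33 × 4.27 / 1.27) = √14.56 = 3.816 m/s.

3.82 m/s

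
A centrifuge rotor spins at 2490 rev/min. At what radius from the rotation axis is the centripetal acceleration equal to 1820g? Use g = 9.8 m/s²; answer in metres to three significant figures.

ω = 2490 rev/min × 2π/60 = 260.8 rad/s.
a_c = ω²r = 1820g ⇒ r = 1820 × 9.8 / (260.8)² = 17840/67990 = 0.2623 m.

0.262 m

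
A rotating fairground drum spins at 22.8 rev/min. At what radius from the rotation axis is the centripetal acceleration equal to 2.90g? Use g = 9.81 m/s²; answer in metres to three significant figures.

ω = 22.8 rev/min × 2π/60 = 2.388 rad/s.
a_c = ω²r = 2.90g ⇒ r = 2.90 × 9.81 / (2.388)² = 28.45/5.701 = 4.990 m.

4.99 m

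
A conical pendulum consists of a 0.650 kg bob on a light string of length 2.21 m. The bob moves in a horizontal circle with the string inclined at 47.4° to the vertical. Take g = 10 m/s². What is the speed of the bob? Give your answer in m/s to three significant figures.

4.21 m/s

The radius of the circle is r = L sinθ = 2.21 × sin 47.4° = 1.627 m.
Horizontally T sinθ = mv²/r and vertically T cosθ = mg, so tanθ = v²/(rg).
v = √(r g tanθ) = √(1.627 × 10.0 × 1.087) = √17.69 = 4.206 m/s.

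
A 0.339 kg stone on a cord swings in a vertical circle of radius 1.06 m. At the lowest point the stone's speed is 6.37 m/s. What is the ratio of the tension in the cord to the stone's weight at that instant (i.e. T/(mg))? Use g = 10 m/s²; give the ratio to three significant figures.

4.83

At the bottom, T − mg = mv²/r, so T = m(v²/r + g) and T/(mg) = v²/(rg) + 1 = (6.37)²/(1.06 × 10.0) + 1 = 3.828 + 1 = 4.828.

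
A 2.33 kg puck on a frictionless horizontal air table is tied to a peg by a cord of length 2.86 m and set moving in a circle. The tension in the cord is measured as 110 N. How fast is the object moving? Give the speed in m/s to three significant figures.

11.6 m/s

T = m v²/r ⇒ v = √(T r / m) = √(110 × 2.86 / 2.33) = √135.0 = 11.62 m/s.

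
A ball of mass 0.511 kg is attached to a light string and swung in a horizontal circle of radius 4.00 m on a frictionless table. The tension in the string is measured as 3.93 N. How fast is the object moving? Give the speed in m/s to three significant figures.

5.55 m/s

T = m v²/r ⇒ v = √(T r / m) = √(3.93 × 4.00 / 0.511) = √30.76 = 5.546 m/s.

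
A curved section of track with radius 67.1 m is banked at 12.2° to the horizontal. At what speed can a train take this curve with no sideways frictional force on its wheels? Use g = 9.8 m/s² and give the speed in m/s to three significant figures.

On a frictionless banked curve, N sinθ = mv²/r and N cosθ = mg, so tanθ = v²/(rg).
v = √(r g tanθ) = √(67.1 × 9.8 × tan 12.2°) = √(67.1 × 9.8 × 0.2162) = √142.2 = 11.92 m/s.

11.9 m/s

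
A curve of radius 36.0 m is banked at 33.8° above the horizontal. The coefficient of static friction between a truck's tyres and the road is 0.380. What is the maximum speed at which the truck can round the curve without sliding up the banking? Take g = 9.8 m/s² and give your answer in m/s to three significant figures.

At the maximum speed, friction acts down the slope at its limiting value f = μN. Radially (horizontal, toward centre): N sinθ + μN cosθ = mv²/r. Vertically: N cosθ − μN sinθ = mg.
Dividing: v² = r g (sinθ + μcosθ)/(cosθ − μsinθ).
sinθ + μcosθ = 0.5563 + 0.380×0.8310 = 0.8721; cosθ − μsinθ = 0.8310 − 0.380×0.5563 = 0.6196.
v² = 36.0 × 9.8 × 0.8721/0.6196 = 496.6 m²/s², so v = 22.28 m/s.

22.3 m/s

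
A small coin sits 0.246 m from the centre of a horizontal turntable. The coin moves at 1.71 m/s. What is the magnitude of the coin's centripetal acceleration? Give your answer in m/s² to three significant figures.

11.9 m/s²

a_c = v²/r = (1.710)²/0.246 = 2.924/0.246 = 11.89 m/s².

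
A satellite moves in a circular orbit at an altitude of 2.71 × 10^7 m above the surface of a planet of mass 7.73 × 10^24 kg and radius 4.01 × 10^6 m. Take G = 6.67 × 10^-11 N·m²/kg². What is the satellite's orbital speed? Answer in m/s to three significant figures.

Orbital radius r = R + h = 4.01 × 10^6 + 2.71 × 10^7 = 3.111 × 10^7 m.
Gravity supplies the centripetal force: G M m / r² = m v² / r, so v = √(GM/r).
v = √(6.67 × 10^-11 × 7.73 × 10^24 / 3.111 × 10^7) = √(1.657 × 10^7) = 4071 m/s.

4070 m/s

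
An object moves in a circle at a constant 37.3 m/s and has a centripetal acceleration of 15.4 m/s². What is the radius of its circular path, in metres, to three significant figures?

a_c = v²/r ⇒ r = v²/a_c = (37.3)²/15.4 = 1391/15.4 = 90.34 m.

90.3 m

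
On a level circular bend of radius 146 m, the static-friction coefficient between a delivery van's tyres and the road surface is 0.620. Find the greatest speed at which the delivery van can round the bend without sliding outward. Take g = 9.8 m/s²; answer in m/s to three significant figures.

29.8 m/s

The only inward force on a level bend is static friction, so at the limit f_s = μ_s N = μ_s m g = m v²/r.
Mass cancels: v_max = √(μ_s g r) = √(0.620 × 9.8 × 146) = √887.1 = 29.78 m/s.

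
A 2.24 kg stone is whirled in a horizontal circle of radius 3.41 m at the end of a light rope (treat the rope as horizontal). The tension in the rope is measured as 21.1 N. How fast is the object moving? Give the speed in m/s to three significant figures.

5.67 m/s

T = m v²/r ⇒ v = √(T r / m) = √(21.1 × 3.41 / 2.24) = √32.12 = 5.668 m/s.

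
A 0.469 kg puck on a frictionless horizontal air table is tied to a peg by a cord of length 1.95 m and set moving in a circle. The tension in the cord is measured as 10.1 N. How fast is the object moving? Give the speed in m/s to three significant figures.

T = m v²/r ⇒ v = √(T r / m) = √(10.1 × 1.95 / 0.469) = √41.99 = 6.480 m/s.

6.48 m/s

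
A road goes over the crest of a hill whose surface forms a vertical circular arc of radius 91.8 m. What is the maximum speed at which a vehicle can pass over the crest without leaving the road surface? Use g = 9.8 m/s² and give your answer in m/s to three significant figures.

At the crest the centre of the circle is below the vehicle, so the net downward (centripetal) force is mg − N = mv²/r.
The vehicle leaves the road when N → 0, giving v_max = √(g r) = √(9.8 × 91.8) = 29.99 m/s.

30.0 m/s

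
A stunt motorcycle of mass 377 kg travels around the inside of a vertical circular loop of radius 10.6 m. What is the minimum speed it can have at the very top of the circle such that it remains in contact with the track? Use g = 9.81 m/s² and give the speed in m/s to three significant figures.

10.2 m/s

At the top, both weight mg and N point toward the centre: N + mg = mv²/r.
At minimum speed N → 0, so mg = mv_min²/r ⇒ v_min = √(g r) = √(9.81 × 10.6) = 10.20 m/s.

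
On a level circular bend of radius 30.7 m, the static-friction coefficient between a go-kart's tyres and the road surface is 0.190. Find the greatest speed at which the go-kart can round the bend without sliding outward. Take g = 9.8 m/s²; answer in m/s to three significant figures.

7.56 m/s

On a flat curve, static friction is the only horizontal force, so it must supply the full centripetal force: μ_s m g = m v²/r.
Mass cancels: v_max = √(μ_s g r) = √(0.190 × 9.8 × 30.7) = √57.16 = 7.561 m/s.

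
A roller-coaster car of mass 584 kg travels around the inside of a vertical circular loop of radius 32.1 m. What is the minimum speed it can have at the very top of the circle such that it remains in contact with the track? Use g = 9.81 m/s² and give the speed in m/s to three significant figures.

17.7 m/s

At the highest point the centre is directly below, so both the weight and N act inward: N + mg = mv²/r.
At minimum speed N → 0, so mg = mv_min²/r ⇒ v_min = √(g r) = √(9.81 × 32.1) = 17.75 m/s.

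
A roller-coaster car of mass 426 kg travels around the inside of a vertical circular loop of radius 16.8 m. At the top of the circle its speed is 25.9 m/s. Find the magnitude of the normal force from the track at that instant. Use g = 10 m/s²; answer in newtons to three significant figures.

12700 N

At the top, both N and the weight mg point inward (toward the centre), so N + mg = mv²/r.
N = m(v²/r − g) = 426 × ((25.9)²/16.8 − 10.0) = 426 × (39.93 − 10.0) = 426 × 29.93 = 12750 N.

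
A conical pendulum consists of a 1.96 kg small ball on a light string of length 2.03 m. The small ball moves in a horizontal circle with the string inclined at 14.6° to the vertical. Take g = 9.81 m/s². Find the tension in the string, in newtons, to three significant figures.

19.9 N

Vertically the bob has no acceleration, so T cosθ = mg.
T = mg/cosθ = 1.96 × 9.81 / cos 14.6° = 19.23/0.9677 = 19.87 N.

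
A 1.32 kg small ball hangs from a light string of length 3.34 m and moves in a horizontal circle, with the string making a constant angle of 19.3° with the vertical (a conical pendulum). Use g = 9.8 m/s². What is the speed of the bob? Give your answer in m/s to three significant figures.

The radius of the circle is r = L sinθ = 3.34 × sin 19.3° = 1.104 m.
Horizontally T sinθ = mv²/r and vertically T cosθ = mg, so tanθ = v²/(rg).
v = √(r g tanθ) = √(1.104 × 9.8 × 0.3502) = √3.789 = 1.946 m/s.

1.95 m/s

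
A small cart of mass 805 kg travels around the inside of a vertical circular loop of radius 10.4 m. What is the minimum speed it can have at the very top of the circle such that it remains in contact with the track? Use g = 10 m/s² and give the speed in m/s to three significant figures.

At the top, both weight mg and N point toward the centre: N + mg = mv²/r.
At minimum speed N → 0, so mg = mv_min²/r ⇒ v_min = √(g r) = √(10.0 × 10.4) = 10.20 m/s.

10.2 m/s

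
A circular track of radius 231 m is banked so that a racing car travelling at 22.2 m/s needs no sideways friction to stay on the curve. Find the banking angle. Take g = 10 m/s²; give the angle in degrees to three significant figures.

For a frictionless banked turn: horizontally N sinθ = mv²/r and vertically N cosθ = mg.
Dividing: tanθ = v²/(r g) = (22.2)²/(231 × 10.0) = 492.8/2310 = 0.2134.
θ = arctan(0.2134) = 12.04°.

12.0°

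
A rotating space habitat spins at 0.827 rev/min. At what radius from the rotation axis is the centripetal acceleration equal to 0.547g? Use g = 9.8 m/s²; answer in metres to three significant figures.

715 m

ω = 0.827 rev/min × 2π/60 = 0.08660 rad/s.
a_c = ω²r = 0.547g ⇒ r = 0.547 × 9.8 / (0.08660)² = 5.361/0.007500 = 714.7 m.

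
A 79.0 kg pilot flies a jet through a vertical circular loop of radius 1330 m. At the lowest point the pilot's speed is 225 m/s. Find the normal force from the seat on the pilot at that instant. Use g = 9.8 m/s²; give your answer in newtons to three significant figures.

3780 N

At the lowest point, N points up (toward the centre) and the weight mg points down (away from the centre), so the net inward force is N − mg = mv²/r.
N = m(v²/r + g) = 79.0 × ((225)²/1330 + 9.8) = 79.0 × (38.06 + 9.8) = 79.0 × 47.86 = 3781 N.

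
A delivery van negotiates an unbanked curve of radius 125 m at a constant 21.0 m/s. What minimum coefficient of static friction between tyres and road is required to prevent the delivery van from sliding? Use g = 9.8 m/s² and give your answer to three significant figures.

0.360

Friction provides the centripetal force: μ_s m g = m v²/r, so μ_s = v²/(g r) = (21.00)²/(9.8 × 125) = 441.0/1225 = 0.3600.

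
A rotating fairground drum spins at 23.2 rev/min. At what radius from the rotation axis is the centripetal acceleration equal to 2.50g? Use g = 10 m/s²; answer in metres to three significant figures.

ω = 23.2 rev/min × 2π/60 = 2.429 rad/s.
a_c = ω²r = 2.50g ⇒ r = 2.50 × 10.0 / (2.429)² = 25.00/5.902 = 4.236 m.

4.24 m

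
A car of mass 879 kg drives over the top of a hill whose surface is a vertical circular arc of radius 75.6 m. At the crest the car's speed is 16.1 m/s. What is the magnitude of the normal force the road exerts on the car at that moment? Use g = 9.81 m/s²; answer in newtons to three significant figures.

At the crest the centripetal acceleration points downward (toward the centre of the arc), so mg − N = mv²/r.
N = m(g − v²/r) = 879 × (9.81 − (16.1)²/75.6) = 879 × (9.81 − 3.429) = 879 × 6.381 = 5609 N.

5610 N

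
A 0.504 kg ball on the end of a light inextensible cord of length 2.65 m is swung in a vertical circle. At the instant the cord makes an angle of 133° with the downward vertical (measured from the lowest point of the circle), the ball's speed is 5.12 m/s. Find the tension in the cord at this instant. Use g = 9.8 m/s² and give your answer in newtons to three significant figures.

1.62 N

Take the radial direction toward the centre of the circle as positive. The component of the weight along the string toward the centre is −mg cos φ (φ measured from the bottom), so Newton's second law along the string gives T − mg cos φ = m v²/r.
cos 133° = -0.6820, so T = m(v²/r + g cos φ) = 0.504 × ((5.12)²/2.65 + 9.8 × -0.6820) = 0.504 × (9.892 + (-6.684)) = 0.504 × 3.209 = 1.617 N.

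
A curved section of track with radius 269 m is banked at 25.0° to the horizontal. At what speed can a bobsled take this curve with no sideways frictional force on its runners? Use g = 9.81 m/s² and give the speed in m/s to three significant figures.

On a frictionless banked curve, N sinθ = mv²/r and N cosθ = mg, so tanθ = v²/(rg).
v = √(r g tanθ) = √(269 × 9.81 × tan 25.0°) = √(269 × 9.81 × 0.4663) = √1231 = 35.08 m/s.

35.1 m/s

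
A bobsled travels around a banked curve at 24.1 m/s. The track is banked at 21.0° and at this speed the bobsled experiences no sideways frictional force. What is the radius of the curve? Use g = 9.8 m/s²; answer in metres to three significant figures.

Frictionless banking: tanθ = v²/(rg), so r = v²/(g tanθ).
r = (24.1)²/(9.8 × tan 21.0°) = 580.8/(9.8 × 0.3839) = 580.8/3.762 = 154.4 m.

154 m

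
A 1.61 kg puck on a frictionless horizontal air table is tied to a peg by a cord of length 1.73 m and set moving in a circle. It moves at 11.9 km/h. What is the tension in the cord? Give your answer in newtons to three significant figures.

v = 11.9 km/h = 11.9/3.6 = 3.306 m/s.
The tension is the only horizontal force, so it supplies the full centripetal force: T = m v²/r = 1.61 × (3.306)²/1.73 = 1.61 × 10.93/1.73 = 10.17 N.

10.2 N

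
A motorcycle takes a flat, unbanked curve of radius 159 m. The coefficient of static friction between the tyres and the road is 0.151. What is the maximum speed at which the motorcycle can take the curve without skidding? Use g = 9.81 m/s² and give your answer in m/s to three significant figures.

15.3 m/s

The only inward force on a level bend is static friction, so at the limit f_s = μ_s N = μ_s m g = m v²/r.
Mass cancels: v_max = √(μ_s g r) = √(0.151 × 9.81 × 159) = √235.5 = 15.35 m/s.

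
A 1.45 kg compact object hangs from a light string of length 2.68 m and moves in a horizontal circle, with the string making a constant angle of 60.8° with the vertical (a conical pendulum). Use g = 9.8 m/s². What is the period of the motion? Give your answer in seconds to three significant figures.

r = L sinθ = 2.339 m. From T sinθ = mω²r and T cosθ = mg: tanθ = ω²r/g, so ω² = g tanθ / r = g/(L cosθ).
ω = √(g/(L cosθ)) = √(9.8/(2.68 × 0.4879)) = √7.495 = 2.738 rad/s.
Period = 2π/ω = 2.295 s.

2.29 s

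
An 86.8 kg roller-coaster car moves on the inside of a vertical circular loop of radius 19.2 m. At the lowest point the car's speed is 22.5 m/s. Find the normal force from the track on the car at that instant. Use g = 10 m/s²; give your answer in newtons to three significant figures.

At the lowest point, N points up (toward the centre) and the weight mg points down (away from the centre), so the net inward force is N − mg = mv²/r.
N = m(v²/r + g) = 86.8 × ((22.5)²/19.2 + 10.0) = 86.8 × (26.37 + 10.0) = 86.8 × 36.37 = 3157 N.

3160 N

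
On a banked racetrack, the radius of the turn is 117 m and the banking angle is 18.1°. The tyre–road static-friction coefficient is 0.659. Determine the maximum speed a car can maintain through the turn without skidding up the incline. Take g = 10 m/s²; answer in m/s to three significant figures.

At the maximum speed, friction acts down the slope at its limiting value f = μN. Radially (horizontal, toward centre): N sinθ + μN cosθ = mv²/r. Vertically: N cosθ − μN sinθ = mg.
Dividing: v² = r g (sinθ + μcosθ)/(cosθ − μsinθ).
sinθ + μcosθ = 0.3107 + 0.659×0.9505 = 0.9371; cosθ − μsinθ = 0.9505 − 0.659×0.3107 = 0.7458.
v² = 117 × 10.0 × 0.9371/0.7458 = 1470 m²/s², so v = 38.34 m/s.

38.3 m/s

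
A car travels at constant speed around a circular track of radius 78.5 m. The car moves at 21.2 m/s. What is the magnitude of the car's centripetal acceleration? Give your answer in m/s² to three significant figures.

a_c = v²/r = (21.20)²/78.5 = 449.4/78.5 = 5.725 m/s².

5.73 m/s²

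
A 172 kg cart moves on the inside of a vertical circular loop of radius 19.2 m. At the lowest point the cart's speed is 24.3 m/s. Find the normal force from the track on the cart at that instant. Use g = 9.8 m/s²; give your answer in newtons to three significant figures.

6980 N

At the lowest point, N points up (toward the centre) and the weight mg points down (away from the centre), so the net inward force is N − mg = mv²/r.
N = m(v²/r + g) = 172 × ((24.3)²/19.2 + 9.8) = 172 × (30.75 + 9.8) = 172 × 40.55 = 6975 N.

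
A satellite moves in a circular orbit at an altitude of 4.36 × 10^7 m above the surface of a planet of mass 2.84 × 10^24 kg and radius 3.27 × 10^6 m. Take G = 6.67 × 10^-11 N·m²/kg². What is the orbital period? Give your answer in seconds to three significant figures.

r = R + h = 3.27 × 10^6 + 4.36 × 10^7 = 4.687 × 10^7 m. Gravity provides the centripetal force: G M m / r² = m v² / r ⇒ v = √(GM/r) = 2010 m/s.
T = 2πr/v = 2π × 4.687 × 10^7 / 2010 = 146500 s.

146000 s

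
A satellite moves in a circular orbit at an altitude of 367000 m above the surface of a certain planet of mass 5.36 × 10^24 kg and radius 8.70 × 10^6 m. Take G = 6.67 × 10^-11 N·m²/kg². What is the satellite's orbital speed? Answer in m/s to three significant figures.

Orbital radius r = R + h = 8.70 × 10^6 + 367000 = 9.067 × 10^6 m.
Gravity supplies the centripetal force: G M m / r² = m v² / r, so v = √(GM/r).
v = √(6.67 × 10^-11 × 5.36 × 10^24 / 9.067 × 10^6) = √(3.943 × 10^7) = 6279 m/s.

6280 m/s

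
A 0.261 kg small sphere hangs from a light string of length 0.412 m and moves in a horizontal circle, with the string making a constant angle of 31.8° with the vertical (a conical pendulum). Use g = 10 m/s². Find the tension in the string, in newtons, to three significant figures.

3.07 N

Vertically the bob has no acceleration, so T cosθ = mg.
T = mg/cosθ = 0.261 × 10.0 / cos 31.8° = 2.610/0.8499 = 3.071 N.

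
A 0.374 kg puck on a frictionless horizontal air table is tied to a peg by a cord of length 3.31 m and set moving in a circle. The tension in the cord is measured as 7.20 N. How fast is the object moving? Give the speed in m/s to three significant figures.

7.98 m/s

T = m v²/r ⇒ v = √(T r / m) = √(7.20 × 3.31 / 0.374) = √63.72 = 7.983 m/s.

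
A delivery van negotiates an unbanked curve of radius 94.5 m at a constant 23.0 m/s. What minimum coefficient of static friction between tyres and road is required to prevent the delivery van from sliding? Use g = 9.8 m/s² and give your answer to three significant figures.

0.571

Friction provides the centripetal force: μ_s m g = m v²/r, so μ_s = v²/(g r) = (23.00)²/(9.8 × 94.5) = 529.0/926.1 = 0.5712.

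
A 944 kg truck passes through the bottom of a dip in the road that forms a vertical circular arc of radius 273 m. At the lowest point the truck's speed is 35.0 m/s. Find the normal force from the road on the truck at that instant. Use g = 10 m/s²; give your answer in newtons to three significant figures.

13700 N

At the lowest point, N points up (toward the centre) and the weight mg points down (away from the centre), so the net inward force is N − mg = mv²/r.
N = m(v²/r + g) = 944 × ((35.0)²/273 + 10.0) = 944 × (4.487 + 10.0) = 944 × 14.49 = 13680 N.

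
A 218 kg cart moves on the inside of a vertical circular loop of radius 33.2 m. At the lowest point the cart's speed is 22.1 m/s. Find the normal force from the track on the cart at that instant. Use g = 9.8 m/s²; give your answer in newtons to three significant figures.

5340 N

At the lowest point, N points up (toward the centre) and the weight mg points down (away from the centre), so the net inward force is N − mg = mv²/r.
N = m(v²/r + g) = 218 × ((22.1)²/33.2 + 9.8) = 218 × (14.71 + 9.8) = 218 × 24.51 = 5343 N.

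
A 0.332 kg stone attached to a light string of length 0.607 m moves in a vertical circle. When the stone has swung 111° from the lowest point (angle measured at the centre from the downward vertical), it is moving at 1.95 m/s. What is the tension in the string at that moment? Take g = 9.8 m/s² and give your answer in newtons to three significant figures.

0.914 N

Take the radial direction toward the centre of the circle as positive. The component of the weight along the string toward the centre is −mg cos φ (φ measured from the bottom), so Newton's second law along the string gives T − mg cos φ = m v²/r.
cos 111° = -0.3584, so T = m(v²/r + g cos φ) = 0.332 × ((1.95)²/0.607 + 9.8 × -0.3584) = 0.332 × (6.264 + (-3.512)) = 0.332 × 2.752 = 0.9138 N.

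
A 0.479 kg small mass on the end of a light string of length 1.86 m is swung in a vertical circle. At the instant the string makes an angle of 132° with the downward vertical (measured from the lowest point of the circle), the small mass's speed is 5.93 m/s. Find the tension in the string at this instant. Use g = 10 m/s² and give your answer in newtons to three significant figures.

5.85 N

Take the radial direction toward the centre of the circle as positive. The component of the weight along the string toward the centre is −mg cos φ (φ measured from the bottom), so Newton's second law along the string gives T − mg cos φ = m v²/r.
cos 132° = -0.6691, so T = m(v²/r + g cos φ) = 0.479 × ((5.93)²/1.86 + 10.0 × -0.6691) = 0.479 × (18.91 + (-6.691)) = 0.479 × 12.21 = 5.851 N.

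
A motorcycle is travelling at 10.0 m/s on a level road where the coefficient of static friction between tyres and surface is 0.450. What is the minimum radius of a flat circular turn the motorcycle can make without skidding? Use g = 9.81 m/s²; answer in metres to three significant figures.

22.7 m

At the limit, μ_s m g = m v²/r, so r_min = v²/(μ_s g) = (10.0)²/(0.450 × 9.81) = 100.0/4.414 = 22.65 m.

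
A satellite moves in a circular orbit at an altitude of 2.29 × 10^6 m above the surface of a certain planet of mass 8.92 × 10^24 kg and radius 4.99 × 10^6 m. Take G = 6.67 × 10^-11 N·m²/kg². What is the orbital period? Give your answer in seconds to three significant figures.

r = R + h = 4.99 × 10^6 + 2.29 × 10^6 = 7.280 × 10^6 m. Gravity provides the centripetal force: G M m / r² = m v² / r ⇒ v = √(GM/r) = 9040 m/s.
T = 2πr/v = 2π × 7.280 × 10^6 / 9040 = 5060 s.

5060 s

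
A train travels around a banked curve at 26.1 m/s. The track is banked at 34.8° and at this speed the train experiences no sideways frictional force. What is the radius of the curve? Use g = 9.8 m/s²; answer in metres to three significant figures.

Frictionless banking: tanθ = v²/(rg), so r = v²/(g tanθ).
r = (26.1)²/(9.8 × tan 34.8°) = 681.2/(9.8 × 0.6950) = 681.2/6.811 = 100.0 m.

100 m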